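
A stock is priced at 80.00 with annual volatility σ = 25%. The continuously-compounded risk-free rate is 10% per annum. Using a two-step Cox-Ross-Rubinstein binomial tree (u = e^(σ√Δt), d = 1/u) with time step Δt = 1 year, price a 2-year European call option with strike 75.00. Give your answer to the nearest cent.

21.31

CRR parameters: u = e^(σ√Δt) = e^(0.25·√1) = 1.2840, d = 1/u = 0.7788
Per-period rate: rΔt = 0.1·1 = 0.1, so R = e^0.1 = 1.1052
Risk-neutral probability p = (e^0.1 − 0.7788)/(1.2840 − 0.7788) = 0.3264/0.5052 = 0.6460
Terminal stock prices: S_uu = 131.9, S_ud = 80, S_dd = 48.52
Terminal payoffs (S − K): max(56.9, 0) = 56.9, max(5, 0) = 5, max(-26.48, 0) = 0
Node u (S = 102.7): V_u = e^(−0.1)·[0.6460·56.8977 + 0.3540·5.0000] = 34.8592
Node d (S = 62.3): V_d = e^(−0.1)·[0.6460·5.0000 + 0.3540·0.0000] = 2.9226
Node 0 (S = 80): V_0 = e^(−0.1)·[0.6460·34.8592 + 0.3540·2.9226] = 21.3119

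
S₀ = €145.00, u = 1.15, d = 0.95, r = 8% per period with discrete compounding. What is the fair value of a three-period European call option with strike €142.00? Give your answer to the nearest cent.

€32.88

Risk-neutral probability p = (1 + 0.08 − 0.95)/(1.15 − 0.95) = 0.1300/0.2000 = 0.6500
Terminal stock prices: S_uuu = 220.5, S_uud = 182.2, S_udd = 150.5, S_ddd = 124.3
Terminal payoffs (S − K): max(78.53, 0) = 78.53, max(40.17, 0) = 40.17, max(8.492, 0) = 8.492, max(-17.68, 0) = 0
Node uu (S = 191.8): V_uu = 1/1.08·[0.6500·78.5269 + 0.3500·40.1744] = 60.2810
Node ud (S = 158.4): V_ud = 1/1.08·[0.6500·40.1744 + 0.3500·8.4919] = 26.9310
Node dd (S = 130.9): V_dd = 1/1.08·[0.6500·8.4919 + 0.3500·0.0000] = 5.1109
Node u (S = 166.8): V_u = 1/1.08·[0.6500·60.2810 + 0.3500·26.9310] = 45.0079
Node d (S = 137.8): V_d = 1/1.08·[0.6500·26.9310 + 0.3500·5.1109] = 17.8648
Node 0 (S = 145): V_0 = 1/1.08·[0.6500·45.0079 + 0.3500·17.8648] = 32.8776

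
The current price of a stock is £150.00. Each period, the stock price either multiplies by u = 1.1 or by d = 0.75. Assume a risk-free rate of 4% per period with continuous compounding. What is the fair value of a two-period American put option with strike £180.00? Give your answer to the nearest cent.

Risk-neutral probability p = (e^0.04 − 0.75)/(1.1 − 0.75) = 0.2908/0.3500 = 0.8309
Terminal stock prices: S_uu = 181.5, S_ud = 123.8, S_dd = 84.38
Terminal payoffs (K − S): max(-1.5, 0) = 0, max(56.25, 0) = 56.25, max(95.62, 0) = 95.62
Node u (S = 165): continuation = e^(−0.04)·[0.8309·0.0000 + 0.1691·56.2500] = 9.1396; exercise value = 15.0000 > continuation, so V_u = 15.0000 (exercise)
Node d (S = 112.5): continuation = e^(−0.04)·[0.8309·56.2500 + 0.1691·95.6250] = 60.4421; exercise value = 67.5000 > continuation, so V_d = 67.5000 (exercise)
Node 0 (S = 150): continuation = e^(−0.04)·[0.8309·15.0000 + 0.1691·67.5000] = 22.9421; exercise value = 30.0000 > continuation, so V_0 = 30.0000 (exercise)

£30.00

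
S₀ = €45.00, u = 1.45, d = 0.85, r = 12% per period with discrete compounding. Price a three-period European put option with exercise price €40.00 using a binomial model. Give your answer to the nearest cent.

Risk-neutral probability p = (1 + 0.12 − 0.85)/(1.45 − 0.85) = 0.2700/0.6000 = 0.4500
Terminal stock prices: S_uuu = 137.2, S_uud = 80.42, S_udd = 47.14, S_ddd = 27.64
Terminal payoffs (K − S): max(-97.19, 0) = 0, max(-40.42, 0) = 0, max(-7.143, 0) = 0, max(12.36, 0) = 12.36
Node uu (S = 94.61): V_uu = 1/1.12·[0.4500·0.0000 + 0.5500·0.0000] = 0.0000
Node ud (S = 55.46): V_ud = 1/1.12·[0.4500·0.0000 + 0.5500·0.0000] = 0.0000
Node dd (S = 32.51): V_dd = 1/1.12·[0.4500·0.0000 + 0.5500·12.3644] = 6.0718
Node u (S = 65.25): V_u = 1/1.12·[0.4500·0.0000 + 0.5500·0.0000] = 0.0000
Node d (S = 38.25): V_d = 1/1.12·[0.4500·0.0000 + 0.5500·6.0718] = 2.9817
Node 0 (S = 45): V_0 = 1/1.12·[0.4500·0.0000 + 0.5500·2.9817] = 1.4642

€1.46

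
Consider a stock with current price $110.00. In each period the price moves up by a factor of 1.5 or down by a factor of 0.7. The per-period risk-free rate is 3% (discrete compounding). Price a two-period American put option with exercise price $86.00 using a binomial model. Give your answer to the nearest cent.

$10.44

Risk-neutral probability p = (1 + 0.03 − 0.7)/(1.5 − 0.7) = 0.3300/0.8000 = 0.4125
Terminal stock prices: S_uu = 247.5, S_ud = 115.5, S_dd = 53.9
Terminal payoffs (K − S): max(-161.5, 0) = 0, max(-29.5, 0) = 0, max(32.1, 0) = 32.1
Node u (S = 165): continuation = 1/1.03·[0.4125·0.0000 + 0.5875·0.0000] = 0.0000; exercise value = 0.0000 ≤ continuation, so V_u = 0.0000
Node d (S = 77): continuation = 1/1.03·[0.4125·0.0000 + 0.5875·32.1000] = 18.3095; exercise value = 9.0000 ≤ continuation, so V_d = 18.3095
Node 0 (S = 110): continuation = 1/1.03·[0.4125·0.0000 + 0.5875·18.3095] = 10.4435; exercise value = 0.0000 ≤ continuation, so V_0 = 10.4435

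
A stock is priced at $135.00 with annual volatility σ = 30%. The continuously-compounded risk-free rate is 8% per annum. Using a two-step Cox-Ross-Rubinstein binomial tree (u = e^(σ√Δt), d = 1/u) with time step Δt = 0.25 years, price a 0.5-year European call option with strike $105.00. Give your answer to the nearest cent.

CRR parameters: u = e^(σ√Δt) = e^(0.3·√0.25) = 1.1618, d = 1/u = 0.8607
Per-period rate: rΔt = 0.08·0.25 = 0.02, so R = e^0.02 = 1.0202
Risk-neutral probability p = (e^0.02 − 0.8607)/(1.1618 − 0.8607) = 0.1595/0.3011 = 0.5297
Terminal stock prices: S_uu = 182.2, S_ud = 135, S_dd = 100
Terminal payoffs (S − K): max(77.23, 0) = 77.23, max(30, 0) = 30, max(-4.99, 0) = 0
Node u (S = 156.8): V_u = e^(−0.02)·[0.5297·77.2309 + 0.4703·30.0000] = 53.9268
Node d (S = 116.2): V_d = e^(−0.02)·[0.5297·30.0000 + 0.4703·0.0000] = 15.5750
Node 0 (S = 135): V_0 = e^(−0.02)·[0.5297·53.9268 + 0.4703·15.5750] = 35.1776

$35.18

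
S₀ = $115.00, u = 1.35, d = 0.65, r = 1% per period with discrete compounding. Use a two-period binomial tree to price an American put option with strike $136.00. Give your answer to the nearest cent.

Risk-neutral probability p = (1 + 0.01 − 0.65)/(1.35 − 0.65) = 0.3600/0.7000 = 0.5143
Terminal stock prices: S_uu = 209.6, S_ud = 100.9, S_dd = 48.59
Terminal payoffs (K − S): max(-73.59, 0) = 0, max(35.09, 0) = 35.09, max(87.41, 0) = 87.41
Node u (S = 155.2): continuation = 1/1.01·[0.5143·0.0000 + 0.4857·35.0875] = 16.8738; exercise value = 0.0000 ≤ continuation, so V_u = 16.8738
Node d (S = 74.75): continuation = 1/1.01·[0.5143·35.0875 + 0.4857·87.4125] = 59.9035; exercise value = 61.2500 > continuation, so V_d = 61.2500 (exercise)
Node 0 (S = 115): continuation = 1/1.01·[0.5143·16.8738 + 0.4857·61.2500] = 38.0475; exercise value = 21.0000 ≤ continuation, so V_0 = 38.0475

$38.05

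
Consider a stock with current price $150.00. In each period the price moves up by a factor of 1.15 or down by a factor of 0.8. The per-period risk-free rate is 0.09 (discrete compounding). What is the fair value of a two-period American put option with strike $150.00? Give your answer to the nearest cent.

$6.15

Risk-neutral probability p = (1 + 0.09 − 0.8)/(1.15 − 0.8) = 0.2900/0.3500 = 0.8286
Terminal stock prices: S_uu = 198.4, S_ud = 138, S_dd = 96
Terminal payoffs (K − S): max(-48.37, 0) = 0, max(12, 0) = 12, max(54, 0) = 54
Node u (S = 172.5): continuation = 1/1.09·[0.8286·0.0000 + 0.1714·12.0000] = 1.8873; exercise value = 0.0000 ≤ continuation, so V_u = 1.8873
Node d (S = 120): continuation = 1/1.09·[0.8286·12.0000 + 0.1714·54.0000] = 17.6147; exercise value = 30.0000 > continuation, so V_d = 30.0000 (exercise)
Node 0 (S = 150): continuation = 1/1.09·[0.8286·1.8873 + 0.1714·30.0000] = 6.1529; exercise value = 0.0000 ≤ continuation, so V_0 = 6.1529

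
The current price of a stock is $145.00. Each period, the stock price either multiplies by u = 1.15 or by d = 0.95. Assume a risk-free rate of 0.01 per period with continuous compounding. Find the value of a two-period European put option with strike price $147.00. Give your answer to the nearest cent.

Risk-neutral probability p = (e^0.01 − 0.95)/(1.15 − 0.95) = 0.0601/0.2000 = 0.3003
Terminal stock prices: S_uu = 191.8, S_ud = 158.4, S_dd = 130.9
Terminal payoffs (K − S): max(-44.76, 0) = 0, max(-11.41, 0) = 0, max(16.14, 0) = 16.14
Node u (S = 166.8): V_u = e^(−0.01)·[0.3003·0.0000 + 0.6997·0.0000] = 0.0000
Node d (S = 137.8): V_d = e^(−0.01)·[0.3003·0.0000 + 0.6997·16.1375] = 11.1798
Node 0 (S = 145): V_0 = e^(−0.01)·[0.3003·0.0000 + 0.6997·11.1798] = 7.7452

$7.75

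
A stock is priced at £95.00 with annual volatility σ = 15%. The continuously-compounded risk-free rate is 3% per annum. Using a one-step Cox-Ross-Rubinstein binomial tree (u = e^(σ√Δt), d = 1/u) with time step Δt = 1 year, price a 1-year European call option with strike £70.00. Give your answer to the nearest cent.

£27.07

CRR parameters: u = e^(σ√Δt) = e^(0.15·√1) = 1.1618, d = 1/u = 0.8607
Per-period rate: rΔt = 0.03·1 = 0.03, so R = e^0.03 = 1.0305
Risk-neutral probability p = (e^0.03 − 0.8607)/(1.1618 − 0.8607) = 0.1697/0.3011 = 0.5637
Terminal stock prices: S_u = 110.4, S_d = 81.77
Terminal payoffs (S − K): max(40.37, 0) = 40.37, max(11.77, 0) = 11.77
Node 0 (S = 95): V_0 = e^(−0.03)·[0.5637·40.3743 + 0.4363·11.7673] = 27.0688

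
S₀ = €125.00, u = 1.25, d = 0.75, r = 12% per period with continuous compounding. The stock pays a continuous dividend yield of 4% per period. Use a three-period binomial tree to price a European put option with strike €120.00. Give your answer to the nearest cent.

Per-period risk-free factor R = e^0.12 = 1.1275; dividend-adjusted growth = e^(0.12−0.04) = 1.0833.
Risk-neutral probability p = (1.0833 − 0.75)/(1.25 − 0.75) = 0.3333/0.5000 = 0.6666
Terminal stock prices: S_uuu = 244.1, S_uud = 146.5, S_udd = 87.89, S_ddd = 52.73
Terminal payoffs (K − S): max(-124.1, 0) = 0, max(-26.48, 0) = 0, max(32.11, 0) = 32.11, max(67.27, 0) = 67.27
Node uu (S = 195.3): V_uu = e^(−0.12)·[0.6666·0.0000 + 0.3334·0.0000] = 0.0000
Node ud (S = 117.2): V_ud = e^(−0.12)·[0.6666·0.0000 + 0.3334·32.1094] = 9.4955
Node dd (S = 70.31): V_dd = e^(−0.12)·[0.6666·32.1094 + 0.3334·67.2656] = 38.8749
Node u (S = 156.2): V_u = e^(−0.12)·[0.6666·0.0000 + 0.3334·9.4955] = 2.8080
Node d (S = 93.75): V_d = e^(−0.12)·[0.6666·9.4955 + 0.3334·38.8749] = 17.1099
Node 0 (S = 125): V_0 = e^(−0.12)·[0.6666·2.8080 + 0.3334·17.1099] = 6.7199

€6.72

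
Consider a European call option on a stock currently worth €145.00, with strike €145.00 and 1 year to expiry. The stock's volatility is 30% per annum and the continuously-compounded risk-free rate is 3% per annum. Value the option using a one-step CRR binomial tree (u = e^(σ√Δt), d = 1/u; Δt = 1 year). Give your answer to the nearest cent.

CRR parameters: u = e^(σ√Δt) = e^(0.3·√1) = 1.3499, d = 1/u = 0.7408
Per-period rate: rΔt = 0.03·1 = 0.03, so R = e^0.03 = 1.0305
Risk-neutral probability p = (e^0.03 − 0.7408)/(1.3499 − 0.7408) = 0.2896/0.6090 = 0.4756
Terminal stock prices: S_u = 195.7, S_d = 107.4
Terminal payoffs (S − K): max(50.73, 0) = 50.73, max(-37.58, 0) = 0
Node 0 (S = 145): V_0 = e^(−0.03)·[0.4756·50.7295 + 0.5244·0.0000] = 23.4120

€23.41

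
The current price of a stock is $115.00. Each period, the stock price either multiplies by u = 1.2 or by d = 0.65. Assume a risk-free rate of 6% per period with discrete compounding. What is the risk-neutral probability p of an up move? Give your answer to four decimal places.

p = 0.7455

Risk-neutral probability p = (1 + 0.06 − 0.65)/(1.2 − 0.65) = 0.4100/0.5500 = 0.7455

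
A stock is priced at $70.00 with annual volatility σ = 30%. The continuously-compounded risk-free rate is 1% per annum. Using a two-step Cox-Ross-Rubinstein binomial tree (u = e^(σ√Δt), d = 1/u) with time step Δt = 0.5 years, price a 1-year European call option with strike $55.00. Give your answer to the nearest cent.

$18.21

CRR parameters: u = e^(σ√Δt) = e^(0.3·√0.5) = 1.2363, d = 1/u = 0.8089
Per-period rate: rΔt = 0.01·0.5 = 0.005, so R = e^0.005 = 1.0050
Risk-neutral probability p = (e^0.005 − 0.8089)/(1.2363 − 0.8089) = 0.1962/0.4275 = 0.4589
Terminal stock prices: S_uu = 107, S_ud = 70, S_dd = 45.8
Terminal payoffs (S − K): max(51.99, 0) = 51.99, max(15, 0) = 15, max(-9.202, 0) = 0
Node u (S = 86.54): V_u = e^(−0.005)·[0.4589·51.9926 + 0.5411·15.0000] = 31.8161
Node d (S = 56.62): V_d = e^(−0.005)·[0.4589·15.0000 + 0.5411·0.0000] = 6.8490
Node 0 (S = 70): V_0 = e^(−0.005)·[0.4589·31.8161 + 0.5411·6.8490] = 18.2149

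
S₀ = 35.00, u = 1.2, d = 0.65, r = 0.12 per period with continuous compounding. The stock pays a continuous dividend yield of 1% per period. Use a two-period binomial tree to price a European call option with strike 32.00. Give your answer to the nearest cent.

Per-period risk-free factor R = e^0.12 = 1.1275; dividend-adjusted growth = e^(0.12−0.01) = 1.1163.
Risk-neutral probability p = (1.1163 − 0.65)/(1.2 − 0.65) = 0.4663/0.5500 = 0.8478
Terminal stock prices: S_uu = 50.4, S_ud = 27.3, S_dd = 14.79
Terminal payoffs (S − K): max(18.4, 0) = 18.4, max(-4.7, 0) = 0, max(-17.21, 0) = 0
Node u (S = 42): V_u = e^(−0.12)·[0.8478·18.4000 + 0.1522·0.0000] = 13.8352
Node d (S = 22.75): V_d = e^(−0.12)·[0.8478·0.0000 + 0.1522·0.0000] = 0.0000
Node 0 (S = 35): V_0 = e^(−0.12)·[0.8478·13.8352 + 0.1522·0.0000] = 10.4028

10.40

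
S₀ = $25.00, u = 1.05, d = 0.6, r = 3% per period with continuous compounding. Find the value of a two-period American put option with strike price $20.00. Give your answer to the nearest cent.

Risk-neutral probability p = (e^0.03 − 0.6)/(1.05 − 0.6) = 0.4305/0.4500 = 0.9566
Terminal stock prices: S_uu = 27.56, S_ud = 15.75, S_dd = 9
Terminal payoffs (K − S): max(-7.562, 0) = 0, max(4.25, 0) = 4.25, max(11, 0) = 11
Node u (S = 26.25): continuation = e^(−0.03)·[0.9566·0.0000 + 0.0434·4.2500] = 0.1791; exercise value = 0.0000 ≤ continuation, so V_u = 0.1791
Node d (S = 15): continuation = e^(−0.03)·[0.9566·4.2500 + 0.0434·11.0000] = 4.4089; exercise value = 5.0000 > continuation, so V_d = 5.0000 (exercise)
Node 0 (S = 25): continuation = e^(−0.03)·[0.9566·0.1791 + 0.0434·5.0000] = 0.3770; exercise value = 0.0000 ≤ continuation, so V_0 = 0.3770

$0.38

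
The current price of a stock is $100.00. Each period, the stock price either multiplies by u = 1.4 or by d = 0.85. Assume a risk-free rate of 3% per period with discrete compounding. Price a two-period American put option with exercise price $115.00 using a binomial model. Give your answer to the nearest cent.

Risk-neutral probability p = (1 + 0.03 − 0.85)/(1.4 − 0.85) = 0.1800/0.5500 = 0.3273
Terminal stock prices: S_uu = 196, S_ud = 119, S_dd = 72.25
Terminal payoffs (K − S): max(-81, 0) = 0, max(-4, 0) = 0, max(42.75, 0) = 42.75
Node u (S = 140): continuation = 1/1.03·[0.3273·0.0000 + 0.6727·0.0000] = 0.0000; exercise value = 0.0000 ≤ continuation, so V_u = 0.0000
Node d (S = 85): continuation = 1/1.03·[0.3273·0.0000 + 0.6727·42.7500] = 27.9214; exercise value = 30.0000 > continuation, so V_d = 30.0000 (exercise)
Node 0 (S = 100): continuation = 1/1.03·[0.3273·0.0000 + 0.6727·30.0000] = 19.5940; exercise value = 15.0000 ≤ continuation, so V_0 = 19.5940

$19.59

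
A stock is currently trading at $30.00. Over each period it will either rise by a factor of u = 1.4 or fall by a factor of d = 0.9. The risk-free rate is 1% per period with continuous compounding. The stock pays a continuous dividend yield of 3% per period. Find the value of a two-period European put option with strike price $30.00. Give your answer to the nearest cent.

$3.94

Per-period risk-free factor R = e^0.01 = 1.0101; dividend-adjusted growth = e^(0.01−0.03) = 0.9802.
Risk-neutral probability p = (0.9802 − 0.9)/(1.4 − 0.9) = 0.0802/0.5000 = 0.1604
Terminal stock prices: S_uu = 58.8, S_ud = 37.8, S_dd = 24.3
Terminal payoffs (K − S): max(-28.8, 0) = 0, max(-7.8, 0) = 0, max(5.7, 0) = 5.7
Node u (S = 42): V_u = e^(−0.01)·[0.1604·0.0000 + 0.8396·0.0000] = 0.0000
Node d (S = 27): V_d = e^(−0.01)·[0.1604·0.0000 + 0.8396·5.7000] = 4.7381
Node 0 (S = 30): V_0 = e^(−0.01)·[0.1604·0.0000 + 0.8396·4.7381] = 3.9386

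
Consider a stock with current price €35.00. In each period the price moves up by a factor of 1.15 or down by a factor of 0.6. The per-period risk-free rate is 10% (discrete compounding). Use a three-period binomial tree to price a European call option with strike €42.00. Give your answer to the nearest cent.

€6.34

Risk-neutral probability p = (1 + 0.1 − 0.6)/(1.15 − 0.6) = 0.5000/0.5500 = 0.9091
Terminal stock prices: S_uuu = 53.23, S_uud = 27.77, S_udd = 14.49, S_ddd = 7.56
Terminal payoffs (S − K): max(11.23, 0) = 11.23, max(-14.23, 0) = 0, max(-27.51, 0) = 0, max(-34.44, 0) = 0
Node uu (S = 46.29): V_uu = 1/1.1·[0.9091·11.2306 + 0.0909·0.0000] = 9.2815
Node ud (S = 24.15): V_ud = 1/1.1·[0.9091·0.0000 + 0.0909·0.0000] = 0.0000
Node dd (S = 12.6): V_dd = 1/1.1·[0.9091·0.0000 + 0.0909·0.0000] = 0.0000
Node u (S = 40.25): V_u = 1/1.1·[0.9091·9.2815 + 0.0909·0.0000] = 7.6707
Node d (S = 21): V_d = 1/1.1·[0.9091·0.0000 + 0.0909·0.0000] = 0.0000
Node 0 (S = 35): V_0 = 1/1.1·[0.9091·7.6707 + 0.0909·0.0000] = 6.3394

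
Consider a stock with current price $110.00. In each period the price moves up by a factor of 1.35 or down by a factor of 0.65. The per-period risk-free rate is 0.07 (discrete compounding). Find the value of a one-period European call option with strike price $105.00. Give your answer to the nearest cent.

Risk-neutral probability p = (1 + 0.07 − 0.65)/(1.35 − 0.65) = 0.4200/0.7000 = 0.6000
Terminal stock prices: S_u = 148.5, S_d = 71.5
Terminal payoffs (S − K): max(43.5, 0) = 43.5, max(-33.5, 0) = 0
Node 0 (S = 110): V_0 = 1/1.07·[0.6000·43.5000 + 0.4000·0.0000] = 24.3925

$24.39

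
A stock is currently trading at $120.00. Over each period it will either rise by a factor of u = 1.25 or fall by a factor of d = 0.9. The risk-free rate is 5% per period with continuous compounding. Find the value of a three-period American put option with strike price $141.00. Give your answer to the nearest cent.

Risk-neutral probability p = (e^0.05 − 0.9)/(1.25 − 0.9) = 0.1513/0.3500 = 0.4322
Terminal stock prices: S_uuu = 234.4, S_uud = 168.8, S_udd = 121.5, S_ddd = 87.48
Terminal payoffs (K − S): max(-93.38, 0) = 0, max(-27.75, 0) = 0, max(19.5, 0) = 19.5, max(53.52, 0) = 53.52
Node uu (S = 187.5): continuation = e^(−0.05)·[0.4322·0.0000 + 0.5678·0.0000] = 0.0000; exercise value = 0.0000 ≤ continuation, so V_uu = 0.0000
Node ud (S = 135): continuation = e^(−0.05)·[0.4322·0.0000 + 0.5678·19.5000] = 10.5320; exercise value = 6.0000 ≤ continuation, so V_ud = 10.5320
Node dd (S = 97.2): continuation = e^(−0.05)·[0.4322·19.5000 + 0.5678·53.5200] = 36.9233; exercise value = 43.8000 > continuation, so V_dd = 43.8000 (exercise)
Node u (S = 150): continuation = e^(−0.05)·[0.4322·0.0000 + 0.5678·10.5320] = 5.6884; exercise value = 0.0000 ≤ continuation, so V_u = 5.6884
Node d (S = 108): continuation = e^(−0.05)·[0.4322·10.5320 + 0.5678·43.8000] = 27.9866; exercise value = 33.0000 > continuation, so V_d = 33.0000 (exercise)
Node 0 (S = 120): continuation = e^(−0.05)·[0.4322·5.6884 + 0.5678·33.0000] = 20.1621; exercise value = 21.0000 > continuation, so V_0 = 21.0000 (exercise)

$21.00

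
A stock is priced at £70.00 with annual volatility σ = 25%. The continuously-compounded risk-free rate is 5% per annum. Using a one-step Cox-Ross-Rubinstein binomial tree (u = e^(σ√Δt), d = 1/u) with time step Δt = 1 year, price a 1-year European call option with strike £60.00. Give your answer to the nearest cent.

CRR parameters: u = e^(σ√Δt) = e^(0.25·√1) = 1.2840, d = 1/u = 0.7788
Per-period rate: rΔt = 0.05·1 = 0.05, so R = e^0.05 = 1.0513
Risk-neutral probability p = (e^0.05 − 0.7788)/(1.2840 − 0.7788) = 0.2725/0.5052 = 0.5393
Terminal stock prices: S_u = 89.88, S_d = 54.52
Terminal payoffs (S − K): max(29.88, 0) = 29.88, max(-5.484, 0) = 0
Node 0 (S = 70): V_0 = e^(−0.05)·[0.5393·29.8818 + 0.4607·0.0000] = 15.3294

£15.33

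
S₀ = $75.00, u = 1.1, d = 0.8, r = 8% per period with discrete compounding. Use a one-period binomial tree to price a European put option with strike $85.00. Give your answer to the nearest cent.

$3.70

Risk-neutral probability p = (1 + 0.08 − 0.8)/(1.1 − 0.8) = 0.2800/0.3000 = 0.9333
Terminal stock prices: S_u = 82.5, S_d = 60
Terminal payoffs (K − S): max(2.5, 0) = 2.5, max(25, 0) = 25
Node 0 (S = 75): V_0 = 1/1.08·[0.9333·2.5000 + 0.0667·25.0000] = 3.7037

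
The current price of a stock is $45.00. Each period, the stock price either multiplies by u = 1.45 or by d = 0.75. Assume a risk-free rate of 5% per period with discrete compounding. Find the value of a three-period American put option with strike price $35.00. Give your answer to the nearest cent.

$2.87

Risk-neutral probability p = (1 + 0.05 − 0.75)/(1.45 − 0.75) = 0.3000/0.7000 = 0.4286
Terminal stock prices: S_uuu = 137.2, S_uud = 70.96, S_udd = 36.7, S_ddd = 18.98
Terminal payoffs (K − S): max(-102.2, 0) = 0, max(-35.96, 0) = 0, max(-1.703, 0) = 0, max(16.02, 0) = 16.02
Node uu (S = 94.61): continuation = 1/1.05·[0.4286·0.0000 + 0.5714·0.0000] = 0.0000; exercise value = 0.0000 ≤ continuation, so V_uu = 0.0000
Node ud (S = 48.94): continuation = 1/1.05·[0.4286·0.0000 + 0.5714·0.0000] = 0.0000; exercise value = 0.0000 ≤ continuation, so V_ud = 0.0000
Node dd (S = 25.31): continuation = 1/1.05·[0.4286·0.0000 + 0.5714·16.0156] = 8.7160; exercise value = 9.6875 > continuation, so V_dd = 9.6875 (exercise)
Node u (S = 65.25): continuation = 1/1.05·[0.4286·0.0000 + 0.5714·0.0000] = 0.0000; exercise value = 0.0000 ≤ continuation, so V_u = 0.0000
Node d (S = 33.75): continuation = 1/1.05·[0.4286·0.0000 + 0.5714·9.6875] = 5.2721; exercise value = 1.2500 ≤ continuation, so V_d = 5.2721
Node 0 (S = 45): continuation = 1/1.05·[0.4286·0.0000 + 0.5714·5.2721] = 2.8692; exercise value = 0.0000 ≤ continuation, so V_0 = 2.8692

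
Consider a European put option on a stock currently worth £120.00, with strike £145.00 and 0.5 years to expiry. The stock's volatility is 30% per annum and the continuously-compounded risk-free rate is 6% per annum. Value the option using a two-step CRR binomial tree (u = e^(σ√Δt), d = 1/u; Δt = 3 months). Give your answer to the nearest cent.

CRR parameters: u = e^(σ√Δt) = e^(0.3·√0.25) = 1.1618, d = 1/u = 0.8607
Per-period rate: rΔt = 0.06·0.25 = 0.015, so R = e^0.015 = 1.0151
Risk-neutral probability p = (e^0.015 − 0.8607)/(1.1618 − 0.8607) = 0.1544/0.3011 = 0.5128
Terminal stock prices: S_uu = 162, S_ud = 120, S_dd = 88.9
Terminal payoffs (K − S): max(-16.98, 0) = 0, max(25, 0) = 25, max(56.1, 0) = 56.1
Node u (S = 139.4): V_u = e^(−0.015)·[0.5128·0.0000 + 0.4872·25.0000] = 11.9997
Node d (S = 103.3): V_d = e^(−0.015)·[0.5128·25.0000 + 0.4872·56.1018] = 39.5563
Node 0 (S = 120): V_0 = e^(−0.015)·[0.5128·11.9997 + 0.4872·39.5563] = 25.0478

£25.05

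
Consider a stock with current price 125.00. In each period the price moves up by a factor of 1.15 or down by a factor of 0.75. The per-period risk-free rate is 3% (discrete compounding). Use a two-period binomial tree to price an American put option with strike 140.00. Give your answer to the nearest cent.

Risk-neutral probability p = (1 + 0.03 − 0.75)/(1.15 − 0.75) = 0.2800/0.4000 = 0.7000
Terminal stock prices: S_uu = 165.3, S_ud = 107.8, S_dd = 70.31
Terminal payoffs (K − S): max(-25.31, 0) = 0, max(32.19, 0) = 32.19, max(69.69, 0) = 69.69
Node u (S = 143.8): continuation = 1/1.03·[0.7000·0.0000 + 0.3000·32.1875] = 9.3750; exercise value = 0.0000 ≤ continuation, so V_u = 9.3750
Node d (S = 93.75): continuation = 1/1.03·[0.7000·32.1875 + 0.3000·69.6875] = 42.1723; exercise value = 46.2500 > continuation, so V_d = 46.2500 (exercise)
Node 0 (S = 125): continuation = 1/1.03·[0.7000·9.3750 + 0.3000·46.2500] = 19.8422; exercise value = 15.0000 ≤ continuation, so V_0 = 19.8422

19.84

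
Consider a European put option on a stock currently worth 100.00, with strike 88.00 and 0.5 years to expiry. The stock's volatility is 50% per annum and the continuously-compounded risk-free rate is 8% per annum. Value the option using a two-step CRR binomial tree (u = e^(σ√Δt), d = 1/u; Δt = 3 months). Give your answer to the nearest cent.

7.16

CRR parameters: u = e^(σ√Δt) = e^(0.5·√0.25) = 1.2840, d = 1/u = 0.7788
Per-period rate: rΔt = 0.08·0.25 = 0.02, so R = e^0.02 = 1.0202
Risk-neutral probability p = (e^0.02 − 0.7788)/(1.2840 − 0.7788) = 0.2414/0.5052 = 0.4778
Terminal stock prices: S_uu = 164.9, S_ud = 100, S_dd = 60.65
Terminal payoffs (K − S): max(-76.87, 0) = 0, max(-12, 0) = 0, max(27.35, 0) = 27.35
Node u (S = 128.4): V_u = e^(−0.02)·[0.4778·0.0000 + 0.5222·0.0000] = 0.0000
Node d (S = 77.88): V_d = e^(−0.02)·[0.4778·0.0000 + 0.5222·27.3469] = 13.9976
Node 0 (S = 100): V_0 = e^(−0.02)·[0.4778·0.0000 + 0.5222·13.9976] = 7.1647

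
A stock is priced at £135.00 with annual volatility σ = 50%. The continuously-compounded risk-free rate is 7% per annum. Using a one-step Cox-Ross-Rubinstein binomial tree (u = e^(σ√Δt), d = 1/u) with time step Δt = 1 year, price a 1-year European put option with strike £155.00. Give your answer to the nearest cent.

CRR parameters: u = e^(σ√Δt) = e^(0.5·√1) = 1.6487, d = 1/u = 0.6065
Per-period rate: rΔt = 0.07·1 = 0.07, so R = e^0.07 = 1.0725
Risk-neutral probability p = (e^0.07 − 0.6065)/(1.6487 − 0.6065) = 0.4660/1.0422 = 0.4471
Terminal stock prices: S_u = 222.6, S_d = 81.88
Terminal payoffs (K − S): max(-67.58, 0) = 0, max(73.12, 0) = 73.12
Node 0 (S = 135): V_0 = e^(−0.07)·[0.4471·0.0000 + 0.5529·73.1184] = 37.6931

£37.69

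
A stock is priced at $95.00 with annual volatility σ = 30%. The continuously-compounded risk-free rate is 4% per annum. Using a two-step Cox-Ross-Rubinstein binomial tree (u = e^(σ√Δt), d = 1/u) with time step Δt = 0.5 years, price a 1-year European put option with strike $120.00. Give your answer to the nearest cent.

$26.21

CRR parameters: u = e^(σ√Δt) = e^(0.3·√0.5) = 1.2363, d = 1/u = 0.8089
Per-period rate: rΔt = 0.04·0.5 = 0.02, so R = e^0.02 = 1.0202
Risk-neutral probability p = (e^0.02 − 0.8089)/(1.2363 − 0.8089) = 0.2113/0.4275 = 0.4944
Terminal stock prices: S_uu = 145.2, S_ud = 95, S_dd = 62.15
Terminal payoffs (K − S): max(-25.2, 0) = 0, max(25, 0) = 25, max(57.85, 0) = 57.85
Node u (S = 117.4): V_u = e^(−0.02)·[0.4944·0.0000 + 0.5056·25.0000] = 12.3891
Node d (S = 76.84): V_d = e^(−0.02)·[0.4944·25.0000 + 0.5056·57.8461] = 40.7823
Node 0 (S = 95): V_0 = e^(−0.02)·[0.4944·12.3891 + 0.5056·40.7823] = 26.2145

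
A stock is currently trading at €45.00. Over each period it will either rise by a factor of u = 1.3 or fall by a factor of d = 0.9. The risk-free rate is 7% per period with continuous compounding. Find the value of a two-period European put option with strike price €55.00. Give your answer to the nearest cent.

€6.22

Risk-neutral probability p = (e^0.07 − 0.9)/(1.3 − 0.9) = 0.1725/0.4000 = 0.4313
Terminal stock prices: S_uu = 76.05, S_ud = 52.65, S_dd = 36.45
Terminal payoffs (K − S): max(-21.05, 0) = 0, max(2.35, 0) = 2.35, max(18.55, 0) = 18.55
Node u (S = 58.5): V_u = e^(−0.07)·[0.4313·0.0000 + 0.5687·2.3500] = 1.2462
Node d (S = 40.5): V_d = e^(−0.07)·[0.4313·2.3500 + 0.5687·18.5500] = 10.7817
Node 0 (S = 45): V_0 = e^(−0.07)·[0.4313·1.2462 + 0.5687·10.7817] = 6.2184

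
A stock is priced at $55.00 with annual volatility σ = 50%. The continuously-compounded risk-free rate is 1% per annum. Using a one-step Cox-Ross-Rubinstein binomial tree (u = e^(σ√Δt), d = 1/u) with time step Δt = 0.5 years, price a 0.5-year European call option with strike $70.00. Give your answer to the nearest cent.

$3.48

CRR parameters: u = e^(σ√Δt) = e^(0.5·√0.5) = 1.4241, d = 1/u = 0.7022
Per-period rate: rΔt = 0.01·0.5 = 0.005, so R = e^0.005 = 1.0050
Risk-neutral probability p = (e^0.005 − 0.7022)/(1.4241 − 0.7022) = 0.3028/0.7219 = 0.4195
Terminal stock prices: S_u = 78.33, S_d = 38.62
Terminal payoffs (S − K): max(8.327, 0) = 8.327, max(-31.38, 0) = 0
Node 0 (S = 55): V_0 = e^(−0.005)·[0.4195·8.3265 + 0.5805·0.0000] = 3.4753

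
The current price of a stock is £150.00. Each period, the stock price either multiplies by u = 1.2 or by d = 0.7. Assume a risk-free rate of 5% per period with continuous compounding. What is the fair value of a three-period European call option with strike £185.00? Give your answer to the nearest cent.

Risk-neutral probability p = (e^0.05 − 0.7)/(1.2 − 0.7) = 0.3513/0.5000 = 0.7025
Terminal stock prices: S_uuu = 259.2, S_uud = 151.2, S_udd = 88.2, S_ddd = 51.45
Terminal payoffs (S − K): max(74.2, 0) = 74.2, max(-33.8, 0) = 0, max(-96.8, 0) = 0, max(-133.6, 0) = 0
Node uu (S = 216): V_uu = e^(−0.05)·[0.7025·74.2000 + 0.2975·0.0000] = 49.5863
Node ud (S = 126): V_ud = e^(−0.05)·[0.7025·0.0000 + 0.2975·0.0000] = 0.0000
Node dd (S = 73.5): V_dd = e^(−0.05)·[0.7025·0.0000 + 0.2975·0.0000] = 0.0000
Node u (S = 180): V_u = e^(−0.05)·[0.7025·49.5863 + 0.2975·0.0000] = 33.1375
Node d (S = 105): V_d = e^(−0.05)·[0.7025·0.0000 + 0.2975·0.0000] = 0.0000
Node 0 (S = 150): V_0 = e^(−0.05)·[0.7025·33.1375 + 0.2975·0.0000] = 22.1451

£22.15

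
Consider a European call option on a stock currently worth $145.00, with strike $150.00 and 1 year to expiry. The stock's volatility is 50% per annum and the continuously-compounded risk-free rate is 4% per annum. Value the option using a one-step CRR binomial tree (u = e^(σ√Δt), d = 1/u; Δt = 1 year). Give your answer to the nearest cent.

$35.66

CRR parameters: u = e^(σ√Δt) = e^(0.5·√1) = 1.6487, d = 1/u = 0.6065
Per-period rate: rΔt = 0.04·1 = 0.04, so R = e^0.04 = 1.0408
Risk-neutral probability p = (e^0.04 − 0.6065)/(1.6487 − 0.6065) = 0.4343/1.0422 = 0.4167
Terminal stock prices: S_u = 239.1, S_d = 87.95
Terminal payoffs (S − K): max(89.06, 0) = 89.06, max(-62.05, 0) = 0
Node 0 (S = 145): V_0 = e^(−0.04)·[0.4167·89.0646 + 0.5833·0.0000] = 35.6579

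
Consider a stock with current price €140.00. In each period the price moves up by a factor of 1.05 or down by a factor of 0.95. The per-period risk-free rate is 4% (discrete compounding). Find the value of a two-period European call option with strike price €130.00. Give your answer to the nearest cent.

Risk-neutral probability p = (1 + 0.04 − 0.95)/(1.05 − 0.95) = 0.0900/0.1000 = 0.9000
Terminal stock prices: S_uu = 154.3, S_ud = 139.7, S_dd = 126.3
Terminal payoffs (S − K): max(24.35, 0) = 24.35, max(9.65, 0) = 9.65, max(-3.65, 0) = 0
Node u (S = 147): V_u = 1/1.04·[0.9000·24.3500 + 0.1000·9.6500] = 22.0000
Node d (S = 133): V_d = 1/1.04·[0.9000·9.6500 + 0.1000·0.0000] = 8.3510
Node 0 (S = 140): V_0 = 1/1.04·[0.9000·22.0000 + 0.1000·8.3510] = 19.8414

€19.84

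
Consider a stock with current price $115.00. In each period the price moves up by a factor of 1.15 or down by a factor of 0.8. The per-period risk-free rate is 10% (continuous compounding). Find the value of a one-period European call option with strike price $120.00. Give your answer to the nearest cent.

Risk-neutral probability p = (e^0.1 − 0.8)/(1.15 − 0.8) = 0.3052/0.3500 = 0.8719
Terminal stock prices: S_u = 132.2, S_d = 92
Terminal payoffs (S − K): max(12.25, 0) = 12.25, max(-28, 0) = 0
Node 0 (S = 115): V_0 = e^(−0.1)·[0.8719·12.2500 + 0.1281·0.0000] = 9.6646

$9.66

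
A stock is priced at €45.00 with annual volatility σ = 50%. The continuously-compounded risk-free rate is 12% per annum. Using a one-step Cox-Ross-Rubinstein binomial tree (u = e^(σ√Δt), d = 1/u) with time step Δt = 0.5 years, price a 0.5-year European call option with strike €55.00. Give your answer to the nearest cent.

CRR parameters: u = e^(σ√Δt) = e^(0.5·√0.5) = 1.4241, d = 1/u = 0.7022
Per-period rate: rΔt = 0.12·0.5 = 0.06, so R = e^0.06 = 1.0618
Risk-neutral probability p = (e^0.06 − 0.7022)/(1.4241 − 0.7022) = 0.3596/0.7219 = 0.4982
Terminal stock prices: S_u = 64.09, S_d = 31.6
Terminal payoffs (S − K): max(9.085, 0) = 9.085, max(-23.4, 0) = 0
Node 0 (S = 45): V_0 = e^(−0.06)·[0.4982·9.0854 + 0.5018·0.0000] = 4.2625

€4.26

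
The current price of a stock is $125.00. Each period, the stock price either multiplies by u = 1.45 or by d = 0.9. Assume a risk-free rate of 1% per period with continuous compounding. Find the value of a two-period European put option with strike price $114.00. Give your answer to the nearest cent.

Risk-neutral probability p = (e^0.01 − 0.9)/(1.45 − 0.9) = 0.1101/0.5500 = 0.2001
Terminal stock prices: S_uu = 262.8, S_ud = 163.1, S_dd = 101.2
Terminal payoffs (K − S): max(-148.8, 0) = 0, max(-49.12, 0) = 0, max(12.75, 0) = 12.75
Node u (S = 181.2): V_u = e^(−0.01)·[0.2001·0.0000 + 0.7999·0.0000] = 0.0000
Node d (S = 112.5): V_d = e^(−0.01)·[0.2001·0.0000 + 0.7999·12.7500] = 10.0974
Node 0 (S = 125): V_0 = e^(−0.01)·[0.2001·0.0000 + 0.7999·10.0974] = 7.9966

$8.00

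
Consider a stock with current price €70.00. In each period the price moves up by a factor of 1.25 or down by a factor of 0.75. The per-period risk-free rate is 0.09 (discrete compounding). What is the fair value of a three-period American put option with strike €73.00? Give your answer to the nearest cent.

€7.37

Risk-neutral probability p = (1 + 0.09 − 0.75)/(1.25 − 0.75) = 0.3400/0.5000 = 0.6800
Terminal stock prices: S_uuu = 136.7, S_uud = 82.03, S_udd = 49.22, S_ddd = 29.53
Terminal payoffs (K − S): max(-63.72, 0) = 0, max(-9.031, 0) = 0, max(23.78, 0) = 23.78, max(43.47, 0) = 43.47
Node uu (S = 109.4): continuation = 1/1.09·[0.6800·0.0000 + 0.3200·0.0000] = 0.0000; exercise value = 0.0000 ≤ continuation, so V_uu = 0.0000
Node ud (S = 65.62): continuation = 1/1.09·[0.6800·0.0000 + 0.3200·23.7812] = 6.9817; exercise value = 7.3750 > continuation, so V_ud = 7.3750 (exercise)
Node dd (S = 39.38): continuation = 1/1.09·[0.6800·23.7812 + 0.3200·43.4688] = 27.5975; exercise value = 33.6250 > continuation, so V_dd = 33.6250 (exercise)
Node u (S = 87.5): continuation = 1/1.09·[0.6800·0.0000 + 0.3200·7.3750] = 2.1651; exercise value = 0.0000 ≤ continuation, so V_u = 2.1651
Node d (S = 52.5): continuation = 1/1.09·[0.6800·7.3750 + 0.3200·33.6250] = 14.4725; exercise value = 20.5000 > continuation, so V_d = 20.5000 (exercise)
Node 0 (S = 70): continuation = 1/1.09·[0.6800·2.1651 + 0.3200·20.5000] = 7.3691; exercise value = 3.0000 ≤ continuation, so V_0 = 7.3691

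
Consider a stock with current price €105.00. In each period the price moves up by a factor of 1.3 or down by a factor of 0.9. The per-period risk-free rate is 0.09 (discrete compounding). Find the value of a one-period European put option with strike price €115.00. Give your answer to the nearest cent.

Risk-neutral probability p = (1 + 0.09 − 0.9)/(1.3 − 0.9) = 0.1900/0.4000 = 0.4750
Terminal stock prices: S_u = 136.5, S_d = 94.5
Terminal payoffs (K − S): max(-21.5, 0) = 0, max(20.5, 0) = 20.5
Node 0 (S = 105): V_0 = 1/1.09·[0.4750·0.0000 + 0.5250·20.5000] = 9.8739

€9.87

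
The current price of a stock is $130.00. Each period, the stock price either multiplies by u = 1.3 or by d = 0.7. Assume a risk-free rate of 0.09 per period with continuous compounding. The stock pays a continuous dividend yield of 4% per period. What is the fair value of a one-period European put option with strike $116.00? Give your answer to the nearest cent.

Per-period risk-free factor R = e^0.09 = 1.0942; dividend-adjusted growth = e^(0.09−0.04) = 1.0513.
Risk-neutral probability p = (1.0513 − 0.7)/(1.3 − 0.7) = 0.3513/0.6000 = 0.5855
Terminal stock prices: S_u = 169, S_d = 91
Terminal payoffs (K − S): max(-53, 0) = 0, max(25, 0) = 25
Node 0 (S = 130): V_0 = e^(−0.09)·[0.5855·0.0000 + 0.4145·25.0000] = 9.4717

$9.47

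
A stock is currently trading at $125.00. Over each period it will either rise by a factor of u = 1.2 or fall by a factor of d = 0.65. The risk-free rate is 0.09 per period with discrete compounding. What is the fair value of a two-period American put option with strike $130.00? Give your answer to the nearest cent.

Risk-neutral probability p = (1 + 0.09 − 0.65)/(1.2 − 0.65) = 0.4400/0.5500 = 0.8000
Terminal stock prices: S_uu = 180, S_ud = 97.5, S_dd = 52.81
Terminal payoffs (K − S): max(-50, 0) = 0, max(32.5, 0) = 32.5, max(77.19, 0) = 77.19
Node u (S = 150): continuation = 1/1.09·[0.8000·0.0000 + 0.2000·32.5000] = 5.9633; exercise value = 0.0000 ≤ continuation, so V_u = 5.9633
Node d (S = 81.25): continuation = 1/1.09·[0.8000·32.5000 + 0.2000·77.1875] = 38.0161; exercise value = 48.7500 > continuation, so V_d = 48.7500 (exercise)
Node 0 (S = 125): continuation = 1/1.09·[0.8000·5.9633 + 0.2000·48.7500] = 13.3217; exercise value = 5.0000 ≤ continuation, so V_0 = 13.3217

$13.32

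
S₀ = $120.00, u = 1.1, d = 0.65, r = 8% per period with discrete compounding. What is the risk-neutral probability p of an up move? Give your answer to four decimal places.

p = 0.9556

Risk-neutral probability p = (1 + 0.08 − 0.65)/(1.1 − 0.65) = 0.4300/0.4500 = 0.9556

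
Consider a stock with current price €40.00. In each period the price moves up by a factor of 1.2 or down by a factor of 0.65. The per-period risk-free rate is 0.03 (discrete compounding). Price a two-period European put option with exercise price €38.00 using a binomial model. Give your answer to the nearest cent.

Risk-neutral probability p = (1 + 0.03 − 0.65)/(1.2 − 0.65) = 0.3800/0.5500 = 0.6909
Terminal stock prices: S_uu = 57.6, S_ud = 31.2, S_dd = 16.9
Terminal payoffs (K − S): max(-19.6, 0) = 0, max(6.8, 0) = 6.8, max(21.1, 0) = 21.1
Node u (S = 48): V_u = 1/1.03·[0.6909·0.0000 + 0.3091·6.8000] = 2.0406
Node d (S = 26): V_d = 1/1.03·[0.6909·6.8000 + 0.3091·21.1000] = 10.8932
Node 0 (S = 40): V_0 = 1/1.03·[0.6909·2.0406 + 0.3091·10.8932] = 4.6377

€4.64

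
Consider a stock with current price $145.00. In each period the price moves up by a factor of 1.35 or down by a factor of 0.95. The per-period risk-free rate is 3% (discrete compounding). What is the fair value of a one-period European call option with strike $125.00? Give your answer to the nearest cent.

$23.64

Risk-neutral probability p = (1 + 0.03 − 0.95)/(1.35 − 0.95) = 0.0800/0.4000 = 0.2000
Terminal stock prices: S_u = 195.8, S_d = 137.8
Terminal payoffs (S − K): max(70.75, 0) = 70.75, max(12.75, 0) = 12.75
Node 0 (S = 145): V_0 = 1/1.03·[0.2000·70.7500 + 0.8000·12.7500] = 23.6408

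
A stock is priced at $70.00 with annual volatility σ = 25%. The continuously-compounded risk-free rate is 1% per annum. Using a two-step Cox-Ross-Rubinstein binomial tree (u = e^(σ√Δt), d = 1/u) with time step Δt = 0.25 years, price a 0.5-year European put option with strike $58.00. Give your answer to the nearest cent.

$0.94

CRR parameters: u = e^(σ√Δt) = e^(0.25·√0.25) = 1.1331, d = 1/u = 0.8825
Per-period rate: rΔt = 0.01·0.25 = 0.0025, so R = e^0.0025 = 1.0025
Risk-neutral probability p = (e^0.0025 − 0.8825)/(1.1331 − 0.8825) = 0.1200/0.2507 = 0.4788
Terminal stock prices: S_uu = 89.88, S_ud = 70, S_dd = 54.52
Terminal payoffs (K − S): max(-31.88, 0) = 0, max(-12, 0) = 0, max(3.484, 0) = 3.484
Node u (S = 79.32): V_u = e^(−0.0025)·[0.4788·0.0000 + 0.5212·0.0000] = 0.0000
Node d (S = 61.77): V_d = e^(−0.0025)·[0.4788·0.0000 + 0.5212·3.4839] = 1.8114
Node 0 (S = 70): V_0 = e^(−0.0025)·[0.4788·0.0000 + 0.5212·1.8114] = 0.9418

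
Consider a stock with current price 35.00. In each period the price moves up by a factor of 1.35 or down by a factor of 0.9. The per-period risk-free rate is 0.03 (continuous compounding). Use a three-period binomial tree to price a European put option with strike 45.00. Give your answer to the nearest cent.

Risk-neutral probability p = (e^0.03 − 0.9)/(1.35 − 0.9) = 0.1305/0.4500 = 0.2899
Terminal stock prices: S_uuu = 86.11, S_uud = 57.41, S_udd = 38.27, S_ddd = 25.52
Terminal payoffs (K − S): max(-41.11, 0) = 0, max(-12.41, 0) = 0, max(6.727, 0) = 6.727, max(19.48, 0) = 19.48
Node uu (S = 63.79): V_uu = e^(−0.03)·[0.2899·0.0000 + 0.7101·0.0000] = 0.0000
Node ud (S = 42.52): V_ud = e^(−0.03)·[0.2899·0.0000 + 0.7101·6.7275] = 4.6360
Node dd (S = 28.35): V_dd = e^(−0.03)·[0.2899·6.7275 + 0.7101·19.4850] = 15.3200
Node u (S = 47.25): V_u = e^(−0.03)·[0.2899·0.0000 + 0.7101·4.6360] = 3.1947
Node d (S = 31.5): V_d = e^(−0.03)·[0.2899·4.6360 + 0.7101·15.3200] = 11.8615
Node 0 (S = 35): V_0 = e^(−0.03)·[0.2899·3.1947 + 0.7101·11.8615] = 9.0727

9.07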